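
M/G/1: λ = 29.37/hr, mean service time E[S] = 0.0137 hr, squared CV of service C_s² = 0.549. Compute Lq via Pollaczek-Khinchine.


ρ = λ·E[S] = 29.37·0.0137 = 0.4024
Lq = ρ²(1+C_s²)/(2(1−ρ)) = 0.1619·(1+0.549)/(2·0.5976)
= 0.1619·1.5490/1.1953 = 0.20982

Final: 0.20982


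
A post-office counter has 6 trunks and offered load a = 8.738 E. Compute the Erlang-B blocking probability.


B(c,a) = (a^c/c!) / Σ_{k=0}^{c} a^k/k!
a^6/6! = 618.215295
Σ terms (k=0..6): 1.00000 + 8.73800 + 38.17632 + 111.19490 + 242.90526 + 424.50123 + 618.21530 = 1444.731011
B = 618.215295/1444.731011 = 0.427910

Final: 0.427910


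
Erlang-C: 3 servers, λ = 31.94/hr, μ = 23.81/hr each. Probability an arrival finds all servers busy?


a = λ/μ = 1.3415; ρ = a/3 = 0.4472
P₀ = 0.251957 (from M/M/c formula)
C(c,a) = [a^c/(c!(1−ρ))]·P₀ = [2.41394/(6·0.5528)]·0.251957
= 0.72773·0.251957 = 0.183356

Final: 0.183356


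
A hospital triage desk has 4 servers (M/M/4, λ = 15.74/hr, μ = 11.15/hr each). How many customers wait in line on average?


a = λ/μ = 1.4117; ρ = a/4 = 0.3529
P₀ = 0.241978
Lq = P₀·a^c·ρ / (c!·(1−ρ)²) = 0.241978·3.97118·0.3529/(24·0.41872)
= 0.03375

Final: 0.03375


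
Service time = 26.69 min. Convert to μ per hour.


μ = 1/(service time) in consistent units.
1 hour = 60 min, so μ = 60/26.69 = 2.2480 per hour

Final: 2.2480 /hr


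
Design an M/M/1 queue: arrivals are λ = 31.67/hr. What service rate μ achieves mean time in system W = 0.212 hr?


W = 1/(μ−λ) ⇒ μ − λ = 1/W = 1/0.212 = 4.7170
μ = λ + 1/W = 31.67 + 4.7170 = 36.3870 per hr

Final: 36.3870 /hr


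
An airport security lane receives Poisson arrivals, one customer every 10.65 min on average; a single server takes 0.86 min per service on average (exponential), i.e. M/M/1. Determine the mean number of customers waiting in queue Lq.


λ = 60/10.65 = 5.6338 /hr
μ = 60/0.86 = 69.7674 /hr
ρ = λ/μ = 5.6338/69.7674 = 0.08075
Lq = ρ²/(1−ρ) = 0.006521/0.9192 = 0.007094

Final: 0.007094


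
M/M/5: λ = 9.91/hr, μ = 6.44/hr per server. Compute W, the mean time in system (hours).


a = 1.5388; ρ = 0.3078; P₀ = 0.214242
Lq = P₀·a^c·ρ/(c!(1−ρ)²) = 0.009894
Wq = Lq/λ = 0.009894/9.91 = 0.0009984 hr
W = Wq + 1/μ = 0.0009984 + 0.15528 = 0.15628 hr

Final: 0.15628 hr


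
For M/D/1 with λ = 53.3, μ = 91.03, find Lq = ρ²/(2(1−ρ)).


ρ = 53.3/91.03 = 0.5855
M/D/1: Lq = ρ²/(2(1−ρ)) = 0.3428/(2·0.4145) = 0.41357

Final: 0.41357


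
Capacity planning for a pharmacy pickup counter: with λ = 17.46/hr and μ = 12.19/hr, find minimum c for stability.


Stability requires cμ > λ ⇔ c > λ/μ.
λ/μ = 17.46/12.19 = 1.4323
Minimum integer c = ⌊1.4323⌋ + 1 = 2
Check: 2·12.19 = 24.38 > 17.46, while 1·12.19 = 12.19 ≤ 17.46

Final: 2 servers


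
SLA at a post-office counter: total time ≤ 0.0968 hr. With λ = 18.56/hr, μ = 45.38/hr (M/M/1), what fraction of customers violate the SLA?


W ~ Exponential(μ−λ) for M/M/1.
μ − λ = 45.38 − 18.56 = 26.8200
P(W > t) = e^{−(μ−λ)t} = e^{−2.5962} = 0.074558

Final: 0.074558


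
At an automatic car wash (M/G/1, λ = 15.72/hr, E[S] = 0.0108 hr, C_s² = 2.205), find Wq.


ρ = λ·E[S] = 15.72·0.0108 = 0.1698
E[S²] = E[S]²(1+C_s²) = 0.0108²·(1+2.205) = 0.0003738
Wq = λ·E[S²]/(2(1−ρ)) = 15.72·0.0003738/(2·0.8302) = 0.003539 hr

Final: 0.003539 hr


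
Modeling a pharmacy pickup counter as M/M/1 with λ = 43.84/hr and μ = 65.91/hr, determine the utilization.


ρ = λ/μ = 43.84/65.91 = 0.6651

Final: 0.6651


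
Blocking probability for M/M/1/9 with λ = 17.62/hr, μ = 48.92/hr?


ρ = λ/μ = 17.62/48.92 = 0.3602
P_K = (1−ρ)ρ^K/(1−ρ^(K+1)) = (0.6398·0.0001020)/(1 − 0.00003674)
= 0.00006527/0.999963 = 0.00006528

Final: 0.00006528


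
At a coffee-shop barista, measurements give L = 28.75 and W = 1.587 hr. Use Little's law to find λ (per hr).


λ = L/W = 28.75/1.587 = 18.1159 /hr

Final: 18.1159 /hr


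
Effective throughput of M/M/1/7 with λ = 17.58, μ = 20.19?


ρ = 0.8707; P_K = (1−ρ)ρ^7/(1−ρ^8) = 0.073262
λ_eff = λ(1 − P_K) = 17.58·(1 − 0.073262) = 17.58·0.926738 = 16.2921 /hr

Final: 16.2921 /hr


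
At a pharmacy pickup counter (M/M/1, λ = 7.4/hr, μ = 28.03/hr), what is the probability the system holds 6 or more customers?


ρ = 7.4/28.03 = 0.2640
P(N ≥ n) = ρ^n = 0.2640^6 = 0.0003386

Final: 0.0003386


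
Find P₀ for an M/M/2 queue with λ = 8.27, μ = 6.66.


a = λ/μ = 8.27/6.66 = 1.2417; ρ = a/c = 0.6209
Σ_{k=0}^{1} a^k/k! (terms k=0..1) = 1.00000 + 1.24174 = 2.24174
Tail: a^2/(2!(1−ρ)) = 1.54192/(2·0.3791) = 2.03351
P₀ = 1/(2.24174 + 2.03351) = 1/4.27525 = 0.233905

Final: 0.233905


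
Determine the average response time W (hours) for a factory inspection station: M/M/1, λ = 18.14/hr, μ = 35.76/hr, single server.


W = 1/(μ−λ) = 1/(35.76 − 18.14) = 1/17.62 = 0.05675 hr

Final: 0.05675 hr


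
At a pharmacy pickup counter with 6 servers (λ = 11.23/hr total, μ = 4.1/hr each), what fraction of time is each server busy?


ρ = λ/(cμ) = 11.23/(6·4.1) = 11.23/24.60 = 0.4565

Final: 0.4565


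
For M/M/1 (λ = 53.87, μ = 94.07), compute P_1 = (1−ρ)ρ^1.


ρ = 53.87/94.07 = 0.5727
P_n = (1−ρ)·ρ^n = (1 − 0.5727)·0.5727^1 = 0.4273·0.572659 = 0.244721

Final: 0.244721


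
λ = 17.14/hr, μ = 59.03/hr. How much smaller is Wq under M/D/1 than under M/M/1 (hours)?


ρ = 17.14/59.03 = 0.2904
Wq(M/M/1) = ρ/(μ−λ) = 0.2904/41.89 = 0.006932 hr
Wq(M/D/1) = ρ/(2(μ−λ)) = 0.003466 hr
Savings = 0.006932 − 0.003466 = 0.003466 hr

Final: 0.003466 hr


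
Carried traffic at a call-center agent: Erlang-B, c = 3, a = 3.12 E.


B(3,3.12) = 0.360300 (Erlang-B)
Carried load = a(1 − B) = 3.12·(1 − 0.360300) = 3.12·0.639700 = 1.9959 E

Final: 1.9959 Erlangs


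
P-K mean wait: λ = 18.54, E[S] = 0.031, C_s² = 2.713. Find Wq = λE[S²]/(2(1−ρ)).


ρ = λ·E[S] = 18.54·0.031 = 0.5747
E[S²] = E[S]²(1+C_s²) = 0.031²·(1+2.713) = 0.003568
Wq = λ·E[S²]/(2(1−ρ)) = 18.54·0.003568/(2·0.4253) = 0.07778 hr

Final: 0.07778 hr


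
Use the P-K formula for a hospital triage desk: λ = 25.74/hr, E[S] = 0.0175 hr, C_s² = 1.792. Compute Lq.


ρ = λ·E[S] = 25.74·0.0175 = 0.4505
Lq = ρ²(1+C_s²)/(2(1−ρ)) = 0.2029·(1+1.792)/(2·0.5495)
= 0.2029·2.7920/1.0991 = 0.51543

Final: 0.51543


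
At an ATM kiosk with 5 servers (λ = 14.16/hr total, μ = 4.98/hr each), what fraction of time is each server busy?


ρ = λ/(cμ) = 14.16/(5·4.98) = 14.16/24.90 = 0.5687

Final: 0.5687


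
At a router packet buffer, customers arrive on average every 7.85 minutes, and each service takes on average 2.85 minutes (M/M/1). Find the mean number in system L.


λ = 60/7.85 = 7.6433 /hr
μ = 60/2.85 = 21.0526 /hr
ρ = λ/μ = 7.6433/21.0526 = 0.3631
L = ρ/(1−ρ) = 0.3631/0.6369 = 0.5700

Final: 0.5700


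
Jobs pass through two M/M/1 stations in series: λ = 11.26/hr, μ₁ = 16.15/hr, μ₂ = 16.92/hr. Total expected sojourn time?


Each node sees arrival rate λ = 11.26/hr (tandem ⇒ throughput preserved).
W₁ = 1/(μ₁−λ) = 1/(16.15−11.26) = 0.20450 hr
W₂ = 1/(μ₂−λ) = 1/(16.92−11.26) = 0.17668 hr
W_total = W₁ + W₂ = 0.20450 + 0.17668 = 0.38118 hr

Final: 0.38118 hr


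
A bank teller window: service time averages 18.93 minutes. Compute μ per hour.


μ = 1/(service time) in consistent units.
1 hour = 60 min, so μ = 60/18.93 = 3.1696 per hour

Final: 3.1696 /hr


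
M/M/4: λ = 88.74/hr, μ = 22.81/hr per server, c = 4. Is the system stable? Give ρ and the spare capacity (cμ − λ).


Total capacity cμ = 4·22.81 = 91.24/hr
ρ = λ/(cμ) = 88.74/91.24 = 0.9726
Stable ⇔ ρ < 1: YES
Spare capacity = cμ − λ = 91.24 − 88.74 = 2.50/hr

Final: ρ = 0.9726; stable; margin = 2.50/hr


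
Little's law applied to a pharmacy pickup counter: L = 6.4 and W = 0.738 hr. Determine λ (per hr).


λ = L/W = 6.4/0.738 = 8.6721 /hr

Final: 8.6721 /hr


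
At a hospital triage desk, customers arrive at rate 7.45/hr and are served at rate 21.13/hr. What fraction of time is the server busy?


ρ = λ/μ = 7.45/21.13 = 0.3526

Final: 0.3526


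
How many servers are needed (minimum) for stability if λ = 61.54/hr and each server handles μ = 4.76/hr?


Stability requires cμ > λ ⇔ c > λ/μ.
λ/μ = 61.54/4.76 = 12.9286
Minimum integer c = ⌊12.9286⌋ + 1 = 13
Check: 13·4.76 = 61.88 > 61.54, while 12·4.76 = 57.12 ≤ 61.54

Final: 13 servers


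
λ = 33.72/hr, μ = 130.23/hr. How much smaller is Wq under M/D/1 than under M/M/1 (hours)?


ρ = 33.72/130.23 = 0.2589
Wq(M/M/1) = ρ/(μ−λ) = 0.2589/96.51 = 0.002683 hr
Wq(M/D/1) = ρ/(2(μ−λ)) = 0.001341 hr
Savings = 0.002683 − 0.001341 = 0.001341 hr

Final: 0.001341 hr


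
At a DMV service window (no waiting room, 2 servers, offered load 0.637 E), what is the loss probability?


B(c,a) = (a^c/c!) / Σ_{k=0}^{c} a^k/k!
a^2/2! = 0.202884
Σ terms (k=0..2): 1.00000 + 0.63700 + 0.20288 = 1.839884
B = 0.202884/1.839884 = 0.110270

Final: 0.110270


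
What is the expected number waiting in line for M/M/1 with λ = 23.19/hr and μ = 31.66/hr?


ρ = 23.19/31.66 = 0.7325
Lq = ρ²/(1−ρ) = 0.5365/0.2675 = 2.0054

Final: 2.0054


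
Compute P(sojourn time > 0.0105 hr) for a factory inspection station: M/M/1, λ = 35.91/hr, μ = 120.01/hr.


W ~ Exponential(μ−λ) for M/M/1.
μ − λ = 120.01 − 35.91 = 84.1000
P(W > t) = e^{−(μ−λ)t} = e^{−0.8831} = 0.413520

Final: 0.413520


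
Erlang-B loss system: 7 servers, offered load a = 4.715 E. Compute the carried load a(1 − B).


B(7,4.715) = 0.102941 (Erlang-B)
Carried load = a(1 − B) = 4.715·(1 − 0.102941) = 4.715·0.897059 = 4.2296 E

Final: 4.2296 Erlangs


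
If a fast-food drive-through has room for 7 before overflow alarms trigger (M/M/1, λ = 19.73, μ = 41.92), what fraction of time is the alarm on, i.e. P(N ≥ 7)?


ρ = 19.73/41.92 = 0.4707
P(N ≥ n) = ρ^n = 0.4707^7 = 0.005116

Final: 0.005116


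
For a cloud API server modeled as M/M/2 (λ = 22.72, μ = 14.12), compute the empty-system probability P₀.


a = λ/μ = 22.72/14.12 = 1.6091; ρ = a/c = 0.8045
Σ_{k=0}^{1} a^k/k! (terms k=0..1) = 1.00000 + 1.60907 = 2.60907
Tail: a^2/(2!(1−ρ)) = 2.58909/(2·0.1955) = 6.62282
P₀ = 1/(2.60907 + 6.62282) = 1/9.23188 = 0.108320

Final: 0.108320


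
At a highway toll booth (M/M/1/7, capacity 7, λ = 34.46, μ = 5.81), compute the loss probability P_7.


ρ = λ/μ = 34.46/5.81 = 5.9312
P_K = (1−ρ)ρ^K/(1−ρ^(K+1)) = (-4.9312·258210.551367)/(1 − 1531486.333924)
= -1273275.782557/-1531485.333924 = 0.831399

Final: 0.831399


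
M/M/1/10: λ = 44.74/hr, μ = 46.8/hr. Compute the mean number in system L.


ρ = 44.74/46.8 = 0.9560
L = ρ[1 − (K+1)ρ^K + Kρ^(K+1)] / [(1−ρ)(1−ρ^(K+1))]
Numerator: 0.9560·(1 − 11·0.637531 + 10·0.609469) = 0.078244
Denominator: (0.04402)·(0.390531) = 0.017190
L = 0.078244/0.017190 = 4.5517

Final: 4.5517


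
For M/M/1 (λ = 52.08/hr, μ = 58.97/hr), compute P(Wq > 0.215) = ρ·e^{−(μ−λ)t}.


ρ = 52.08/58.97 = 0.8832
P(Wq > t) = ρ·e^{−(μ−λ)t} = 0.8832·e^{−1.4814}
= 0.8832·0.227331 = 0.200769

Final: 0.200769


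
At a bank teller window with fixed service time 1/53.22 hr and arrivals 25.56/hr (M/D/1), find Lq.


ρ = 25.56/53.22 = 0.4803
M/D/1: Lq = ρ²/(2(1−ρ)) = 0.2307/(2·0.5197) = 0.22190

Final: 0.22190


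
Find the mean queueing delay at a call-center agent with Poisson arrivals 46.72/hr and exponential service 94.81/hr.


ρ = 46.72/94.81 = 0.4928
Wq = ρ/(μ−λ) = 0.4928/(94.81 − 46.72) = 0.4928/48.09 = 0.01025 hr

Final: 0.01025 hr


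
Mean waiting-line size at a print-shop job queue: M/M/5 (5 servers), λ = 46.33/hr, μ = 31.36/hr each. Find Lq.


a = λ/μ = 1.4774; ρ = a/5 = 0.2955
P₀ = 0.227905
Lq = P₀·a^c·ρ / (c!·(1−ρ)²) = 0.227905·7.03771·0.2955/(120·0.49636)
= 0.007957

Final: 0.007957


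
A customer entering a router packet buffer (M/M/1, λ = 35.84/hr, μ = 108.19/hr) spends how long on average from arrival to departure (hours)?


W = 1/(μ−λ) = 1/(108.19 − 35.84) = 1/72.35 = 0.01382 hr

Final: 0.01382 hr


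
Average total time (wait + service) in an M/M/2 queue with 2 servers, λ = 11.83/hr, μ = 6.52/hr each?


a = 1.8144; ρ = 0.9072; P₀ = 0.048653
Lq = P₀·a^c·ρ/(c!(1−ρ)²) = 8.43812
Wq = Lq/λ = 8.43812/11.83 = 0.71328 hr
W = Wq + 1/μ = 0.71328 + 0.15337 = 0.86666 hr

Final: 0.86666 hr


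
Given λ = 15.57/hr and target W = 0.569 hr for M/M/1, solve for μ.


W = 1/(μ−λ) ⇒ μ − λ = 1/W = 1/0.569 = 1.7575
μ = λ + 1/W = 15.57 + 1.7575 = 17.3275 per hr

Final: 17.3275 /hr


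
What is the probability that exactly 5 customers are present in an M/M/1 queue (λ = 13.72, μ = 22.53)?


ρ = 13.72/22.53 = 0.6090
P_n = (1−ρ)·ρ^n = (1 − 0.6090)·0.6090^5 = 0.3910·0.083746 = 0.032748

Final: 0.032748


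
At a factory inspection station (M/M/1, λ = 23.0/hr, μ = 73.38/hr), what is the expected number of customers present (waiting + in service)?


ρ = λ/μ = 23.0/73.38 = 0.3134
L = ρ/(1−ρ) = 0.3134/(1 − 0.3134) = 0.3134/0.6866 = 0.4565

Final: 0.4565


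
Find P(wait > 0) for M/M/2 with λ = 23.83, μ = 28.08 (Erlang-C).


a = λ/μ = 0.8486; ρ = a/2 = 0.4243
P₀ = 0.404176 (from M/M/c formula)
C(c,a) = [a^c/(c!(1−ρ))]·P₀ = [0.72020/(2·0.5757)]·0.404176
= 0.62553·0.404176 = 0.252822

Final: 0.252822


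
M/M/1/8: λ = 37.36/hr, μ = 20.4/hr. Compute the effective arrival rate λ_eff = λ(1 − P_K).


ρ = 1.8314; P_K = (1−ρ)ρ^8/(1−ρ^9) = 0.455929
λ_eff = λ(1 − P_K) = 37.36·(1 − 0.455929) = 37.36·0.544071 = 20.3265 /hr

Final: 20.3265 /hr


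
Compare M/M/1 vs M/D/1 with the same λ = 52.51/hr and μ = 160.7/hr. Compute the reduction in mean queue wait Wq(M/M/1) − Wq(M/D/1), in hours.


ρ = 52.51/160.7 = 0.3268
Wq(M/M/1) = ρ/(μ−λ) = 0.3268/108.19 = 0.003020 hr
Wq(M/D/1) = ρ/(2(μ−λ)) = 0.001510 hr
Savings = 0.003020 − 0.001510 = 0.001510 hr

Final: 0.001510 hr


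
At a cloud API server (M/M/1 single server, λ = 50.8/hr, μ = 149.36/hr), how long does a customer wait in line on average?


ρ = 50.8/149.36 = 0.3401
Wq = ρ/(μ−λ) = 0.3401/(149.36 − 50.8) = 0.3401/98.56 = 0.003451 hr

Final: 0.003451 hr


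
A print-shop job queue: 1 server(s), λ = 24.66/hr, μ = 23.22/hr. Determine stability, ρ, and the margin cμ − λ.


Total capacity cμ = 1·23.22 = 23.22/hr
ρ = λ/(cμ) = 24.66/23.22 = 1.0620
Stable ⇔ ρ < 1: NO
Spare capacity = cμ − λ = 23.22 − 24.66 = -1.44/hr

Final: ρ = 1.0620; unstable; margin = -1.44/hr


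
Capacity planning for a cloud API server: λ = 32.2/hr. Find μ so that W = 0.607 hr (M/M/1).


W = 1/(μ−λ) ⇒ μ − λ = 1/W = 1/0.607 = 1.6474
μ = λ + 1/W = 32.2 + 1.6474 = 33.8474 per hr

Final: 33.8474 /hr


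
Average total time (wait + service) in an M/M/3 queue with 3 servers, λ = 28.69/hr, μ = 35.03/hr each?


a = 0.8190; ρ = 0.2730; P₀ = 0.438529
Lq = P₀·a^c·ρ/(c!(1−ρ)²) = 0.02074
Wq = Lq/λ = 0.02074/28.69 = 0.0007229 hr
W = Wq + 1/μ = 0.0007229 + 0.02855 = 0.02927 hr

Final: 0.02927 hr


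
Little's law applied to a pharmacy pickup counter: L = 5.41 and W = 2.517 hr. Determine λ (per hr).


λ = L/W = 5.41/2.517 = 2.1494 /hr

Final: 2.1494 /hr


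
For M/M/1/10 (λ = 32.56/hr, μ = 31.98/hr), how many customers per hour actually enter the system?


ρ = 1.0181; P_K = (1−ρ)ρ^10/(1−ρ^11) = 0.099297
λ_eff = λ(1 − P_K) = 32.56·(1 − 0.099297) = 32.56·0.900703 = 29.3269 /hr

Final: 29.3269 /hr


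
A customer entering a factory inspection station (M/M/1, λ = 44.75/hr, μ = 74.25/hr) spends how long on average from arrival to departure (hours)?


W = 1/(μ−λ) = 1/(74.25 − 44.75) = 1/29.50 = 0.03390 hr

Final: 0.03390 hr


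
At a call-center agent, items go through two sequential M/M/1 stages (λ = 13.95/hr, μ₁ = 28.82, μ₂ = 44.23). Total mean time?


Each node sees arrival rate λ = 13.95/hr (tandem ⇒ throughput preserved).
W₁ = 1/(μ₁−λ) = 1/(28.82−13.95) = 0.06725 hr
W₂ = 1/(μ₂−λ) = 1/(44.23−13.95) = 0.03303 hr
W_total = W₁ + W₂ = 0.06725 + 0.03303 = 0.10027 hr

Final: 0.10027 hr


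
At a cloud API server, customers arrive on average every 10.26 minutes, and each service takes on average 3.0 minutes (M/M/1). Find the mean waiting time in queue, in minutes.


λ = 60/10.26 = 5.8480 /hr
μ = 60/3.0 = 20.0000 /hr
ρ = λ/μ = 5.8480/20.0000 = 0.2924
Wq = ρ/(μ−λ) = 0.2924/(20.0000−5.8480) = 0.02066 hr
In minutes: 0.02066·60 = 1.240 min

Final: 1.240 min


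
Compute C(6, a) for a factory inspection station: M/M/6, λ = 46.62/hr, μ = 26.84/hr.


a = λ/μ = 1.7370; ρ = a/6 = 0.2895
P₀ = 0.175945 (from M/M/c formula)
C(c,a) = [a^c/(c!(1−ρ))]·P₀ = [27.46240/(720·0.7105)]·0.175945
= 0.05368·0.175945 = 0.009445

Final: 0.009445


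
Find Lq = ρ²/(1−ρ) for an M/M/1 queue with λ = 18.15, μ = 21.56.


ρ = 18.15/21.56 = 0.8418
Lq = ρ²/(1−ρ) = 0.7087/0.1582 = 4.4807

Final: 4.4807


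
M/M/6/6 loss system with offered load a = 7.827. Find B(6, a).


B(c,a) = (a^c/c!) / Σ_{k=0}^{c} a^k/k!
a^6/6! = 319.329842
Σ terms (k=0..6): 1.00000 + 7.82700 + 30.63096 + 79.91619 + 156.37600 + 244.79099 + 319.32984 = 839.870978
B = 319.329842/839.870978 = 0.380213

Final: 0.380213


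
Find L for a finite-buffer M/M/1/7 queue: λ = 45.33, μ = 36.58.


ρ = 45.33/36.58 = 1.2392
L = ρ[1 − (K+1)ρ^K + Kρ^(K+1)] / [(1−ρ)(1−ρ^(K+1))]
Numerator: 1.2392·(1 − 8·4.487393 + 7·5.560786) = 4.989464
Denominator: (-0.2392)·(-4.560786) = 1.090948
L = 4.989464/1.090948 = 4.5735

Final: 4.5735


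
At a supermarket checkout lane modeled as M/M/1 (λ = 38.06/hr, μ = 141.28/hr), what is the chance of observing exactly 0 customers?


ρ = 38.06/141.28 = 0.2694
P_n = (1−ρ)·ρ^n = (1 − 0.2694)·0.2694^0 = 0.7306·1.000000 = 0.730606

Final: 0.730606


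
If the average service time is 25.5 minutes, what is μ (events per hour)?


μ = 1/(service time) in consistent units.
1 hour = 60 min, so μ = 60/25.5 = 2.3529 per hour

Final: 2.3529 /hr


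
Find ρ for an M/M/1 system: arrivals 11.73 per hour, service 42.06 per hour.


ρ = λ/μ = 11.73/42.06 = 0.2789

Final: 0.2789


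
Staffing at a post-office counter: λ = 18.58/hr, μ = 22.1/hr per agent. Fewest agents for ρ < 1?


Stability requires cμ > λ ⇔ c > λ/μ.
λ/μ = 18.58/22.1 = 0.8407
Minimum integer c = ⌊0.8407⌋ + 1 = 1
Check: 1·22.1 = 22.10 > 18.58, while 0·22.1 = 0.00 ≤ 18.58

Final: 1 servers


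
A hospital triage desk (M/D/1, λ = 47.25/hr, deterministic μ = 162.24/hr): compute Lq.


ρ = 47.25/162.24 = 0.2912
M/D/1: Lq = ρ²/(2(1−ρ)) = 0.08482/(2·0.7088) = 0.05984

Final: 0.05984


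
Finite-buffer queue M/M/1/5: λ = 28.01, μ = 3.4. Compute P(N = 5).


ρ = λ/μ = 28.01/3.4 = 8.2382
P_K = (1−ρ)ρ^K/(1−ρ^(K+1)) = (-7.2382·37946.433074)/(1 − 312611.644232)
= -274665.211159/-312610.644232 = 0.878618

Final: 0.878618


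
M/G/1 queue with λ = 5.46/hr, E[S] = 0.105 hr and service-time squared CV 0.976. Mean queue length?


ρ = λ·E[S] = 5.46·0.105 = 0.5733
Lq = ρ²(1+C_s²)/(2(1−ρ)) = 0.3287·(1+0.976)/(2·0.4267)
= 0.3287·1.9760/0.8534 = 0.76102

Final: 0.76102


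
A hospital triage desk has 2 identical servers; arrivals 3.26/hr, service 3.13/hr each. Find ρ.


ρ = λ/(cμ) = 3.26/(2·3.13) = 3.26/6.26 = 0.5208

Final: 0.5208


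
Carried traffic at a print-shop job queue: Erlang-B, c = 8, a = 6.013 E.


B(8,6.013) = 0.122597 (Erlang-B)
Carried load = a(1 − B) = 6.013·(1 − 0.122597) = 6.013·0.877403 = 5.2758 E

Final: 5.2758 Erlangs


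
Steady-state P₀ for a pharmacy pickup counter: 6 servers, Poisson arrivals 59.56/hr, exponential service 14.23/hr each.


a = λ/μ = 59.56/14.23 = 4.1855; ρ = a/c = 0.6976
Σ_{k=0}^{5} a^k/k! (terms k=0..5) = 1.00000 + 4.18552 + 8.75930 + 12.22076 + 12.78757 + 10.70453 = 49.65768
Tail: a^6/(6!(1−ρ)) = 5376.48866/(720·0.3024) = 24.69256
P₀ = 1/(49.65768 + 24.69256) = 1/74.35025 = 0.013450

Final: 0.013450


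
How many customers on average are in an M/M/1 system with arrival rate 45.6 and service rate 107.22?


ρ = λ/μ = 45.6/107.22 = 0.4253
L = ρ/(1−ρ) = 0.4253/(1 − 0.4253) = 0.4253/0.5747 = 0.7400

Final: 0.7400


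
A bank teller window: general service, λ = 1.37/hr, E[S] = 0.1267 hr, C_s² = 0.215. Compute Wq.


ρ = λ·E[S] = 1.37·0.1267 = 0.1736
E[S²] = E[S]²(1+C_s²) = 0.1267²·(1+0.215) = 0.019504
Wq = λ·E[S²]/(2(1−ρ)) = 1.37·0.019504/(2·0.8264) = 0.01617 hr

Final: 0.01617 hr


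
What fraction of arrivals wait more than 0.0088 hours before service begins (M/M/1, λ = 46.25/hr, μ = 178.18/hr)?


ρ = 46.25/178.18 = 0.2596
P(Wq > t) = ρ·e^{−(μ−λ)t} = 0.2596·e^{−1.1610}
= 0.2596·0.313178 = 0.081291

Final: 0.081291


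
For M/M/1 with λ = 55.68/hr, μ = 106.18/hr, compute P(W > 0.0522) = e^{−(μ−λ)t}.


W ~ Exponential(μ−λ) for M/M/1.
μ − λ = 106.18 − 55.68 = 50.5000
P(W > t) = e^{−(μ−λ)t} = e^{−2.6361} = 0.071640

Final: 0.071640


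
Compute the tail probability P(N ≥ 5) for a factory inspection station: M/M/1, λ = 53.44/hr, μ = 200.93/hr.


ρ = 53.44/200.93 = 0.2660
P(N ≥ n) = ρ^n = 0.2660^5 = 0.001331

Final: 0.001331


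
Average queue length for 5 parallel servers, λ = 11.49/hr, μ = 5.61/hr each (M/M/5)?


a = λ/μ = 2.0481; ρ = a/5 = 0.4096
P₀ = 0.127887
Lq = P₀·a^c·ρ / (c!·(1−ρ)²) = 0.127887·36.04009·0.4096/(120·0.34854)
= 0.04514

Final: 0.04514


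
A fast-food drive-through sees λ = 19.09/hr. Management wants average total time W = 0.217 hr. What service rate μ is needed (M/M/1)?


W = 1/(μ−λ) ⇒ μ − λ = 1/W = 1/0.217 = 4.6083
μ = λ + 1/W = 19.09 + 4.6083 = 23.6983 per hr

Final: 23.6983 /hr


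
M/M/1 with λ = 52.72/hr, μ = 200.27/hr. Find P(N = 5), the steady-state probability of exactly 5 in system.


ρ = 52.72/200.27 = 0.2632
P_n = (1−ρ)·ρ^n = (1 − 0.2632)·0.2632^5 = 0.7368·0.001264 = 0.0009314

Final: 0.0009314


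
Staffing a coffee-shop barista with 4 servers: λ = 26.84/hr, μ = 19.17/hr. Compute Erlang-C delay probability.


a = λ/μ = 1.4001; ρ = a/4 = 0.3500
P₀ = 0.244856 (from M/M/c formula)
C(c,a) = [a^c/(c!(1−ρ))]·P₀ = [3.84275/(24·0.6500)]·0.244856
= 0.24634·0.244856 = 0.060318

Final: 0.060318


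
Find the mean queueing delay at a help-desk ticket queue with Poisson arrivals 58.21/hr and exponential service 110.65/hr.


ρ = 58.21/110.65 = 0.5261
Wq = ρ/(μ−λ) = 0.5261/(110.65 − 58.21) = 0.5261/52.44 = 0.01003 hr

Final: 0.01003 hr


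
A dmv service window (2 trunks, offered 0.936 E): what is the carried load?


B(2,0.936) = 0.184515 (Erlang-B)
Carried load = a(1 − B) = 0.936·(1 − 0.184515) = 0.936·0.815485 = 0.7633 E

Final: 0.7633 Erlangs


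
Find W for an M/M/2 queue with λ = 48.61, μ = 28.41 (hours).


a = 1.7110; ρ = 0.8555; P₀ = 0.077872
Lq = P₀·a^c·ρ/(c!(1−ρ)²) = 4.67088
Wq = Lq/λ = 4.67088/48.61 = 0.09609 hr
W = Wq + 1/μ = 0.09609 + 0.03520 = 0.13129 hr

Final: 0.13129 hr


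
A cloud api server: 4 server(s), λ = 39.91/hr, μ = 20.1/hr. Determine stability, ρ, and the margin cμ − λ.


Total capacity cμ = 4·20.1 = 80.40/hr
ρ = λ/(cμ) = 39.91/80.40 = 0.4964
Stable ⇔ ρ < 1: YES
Spare capacity = cμ − λ = 80.40 − 39.91 = 40.49/hr

Final: ρ = 0.4964; stable; margin = 40.49/hr


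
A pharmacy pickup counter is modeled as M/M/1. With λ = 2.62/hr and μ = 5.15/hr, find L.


ρ = λ/μ = 2.62/5.15 = 0.5087
L = ρ/(1−ρ) = 0.5087/(1 − 0.5087) = 0.5087/0.4913 = 1.0356

Final: 1.0356


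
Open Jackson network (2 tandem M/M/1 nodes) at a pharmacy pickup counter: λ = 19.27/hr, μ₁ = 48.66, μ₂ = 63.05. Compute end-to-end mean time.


Each node sees arrival rate λ = 19.27/hr (tandem ⇒ throughput preserved).
W₁ = 1/(μ₁−λ) = 1/(48.66−19.27) = 0.03403 hr
W₂ = 1/(μ₂−λ) = 1/(63.05−19.27) = 0.02284 hr
W_total = W₁ + W₂ = 0.03403 + 0.02284 = 0.05687 hr

Final: 0.05687 hr


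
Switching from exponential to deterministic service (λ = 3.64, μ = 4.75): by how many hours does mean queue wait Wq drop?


ρ = 3.64/4.75 = 0.7663
Wq(M/M/1) = ρ/(μ−λ) = 0.7663/1.11 = 0.69037 hr
Wq(M/D/1) = ρ/(2(μ−λ)) = 0.34519 hr
Savings = 0.69037 − 0.34519 = 0.34519 hr

Final: 0.34519 hr


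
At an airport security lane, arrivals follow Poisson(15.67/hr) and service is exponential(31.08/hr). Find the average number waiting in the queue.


ρ = 15.67/31.08 = 0.5042
Lq = ρ²/(1−ρ) = 0.2542/0.4958 = 0.5127

Final: 0.5127


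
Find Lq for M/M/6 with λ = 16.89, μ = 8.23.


a = λ/μ = 2.0522; ρ = a/6 = 0.3420
P₀ = 0.128224
Lq = P₀·a^c·ρ / (c!·(1−ρ)²) = 0.128224·74.71003·0.3420/(720·0.43291)
= 0.01051

Final: 0.01051


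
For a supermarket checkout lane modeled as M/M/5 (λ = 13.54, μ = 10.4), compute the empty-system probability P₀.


a = λ/μ = 13.54/10.4 = 1.3019; ρ = a/c = 0.2604
Σ_{k=0}^{4} a^k/k! (terms k=0..4) = 1.00000 + 1.30192 + 0.84750 + 0.36779 + 0.11971 = 3.63693
Tail: a^5/(5!(1−ρ)) = 3.74047/(120·0.7396) = 0.04214
P₀ = 1/(3.63693 + 0.04214) = 1/3.67907 = 0.271808

Final: 0.271808


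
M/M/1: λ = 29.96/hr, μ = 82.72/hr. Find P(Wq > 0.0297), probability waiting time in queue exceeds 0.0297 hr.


ρ = 29.96/82.72 = 0.3622
P(Wq > t) = ρ·e^{−(μ−λ)t} = 0.3622·e^{−1.5670}
= 0.3622·0.208676 = 0.075579

Final: 0.075579


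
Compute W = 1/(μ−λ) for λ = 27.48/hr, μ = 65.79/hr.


W = 1/(μ−λ) = 1/(65.79 − 27.48) = 1/38.31 = 0.02610 hr

Final: 0.02610 hr


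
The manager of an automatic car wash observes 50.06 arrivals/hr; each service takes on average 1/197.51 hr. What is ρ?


ρ = λ/μ = 50.06/197.51 = 0.2535

Final: 0.2535


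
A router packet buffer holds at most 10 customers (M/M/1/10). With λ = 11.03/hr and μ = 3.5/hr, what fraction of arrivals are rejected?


ρ = λ/μ = 11.03/3.5 = 3.1514
P_K = (1−ρ)ρ^K/(1−ρ^(K+1)) = (-2.1514·96621.701454)/(1 − 304496.390581)
= -207874.689128/-304495.390581 = 0.682686

Final: 0.682686


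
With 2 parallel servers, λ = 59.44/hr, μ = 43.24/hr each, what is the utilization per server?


ρ = λ/(cμ) = 59.44/(2·43.24) = 59.44/86.48 = 0.6873

Final: 0.6873


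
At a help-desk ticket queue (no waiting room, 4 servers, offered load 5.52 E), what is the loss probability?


B(c,a) = (a^c/c!) / Σ_{k=0}^{c} a^k/k!
a^4/4! = 38.685220
Σ terms (k=0..4): 1.00000 + 5.52000 + 15.23520 + 28.03277 + 38.68522 = 88.473188
B = 38.685220/88.473188 = 0.437254

Final: 0.437254


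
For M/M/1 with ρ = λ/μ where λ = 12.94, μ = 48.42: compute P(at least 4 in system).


ρ = 12.94/48.42 = 0.2672
P(N ≥ n) = ρ^n = 0.2672^4 = 0.005101

Final: 0.005101


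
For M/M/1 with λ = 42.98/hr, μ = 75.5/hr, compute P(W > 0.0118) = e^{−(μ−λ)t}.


W ~ Exponential(μ−λ) for M/M/1.
μ − λ = 75.5 − 42.98 = 32.5200
P(W > t) = e^{−(μ−λ)t} = e^{−0.3837} = 0.681311

Final: 0.681311


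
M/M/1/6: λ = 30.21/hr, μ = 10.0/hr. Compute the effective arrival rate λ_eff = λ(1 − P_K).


ρ = 3.0210; P_K = (1−ρ)ρ^6/(1−ρ^7) = 0.669275
λ_eff = λ(1 − P_K) = 30.21·(1 − 0.669275) = 30.21·0.330725 = 9.9912 /hr

Final: 9.9912 /hr


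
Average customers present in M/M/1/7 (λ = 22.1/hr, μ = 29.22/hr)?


ρ = 22.1/29.22 = 0.7563
L = ρ[1 − (K+1)ρ^K + Kρ^(K+1)] / [(1−ρ)(1−ρ^(K+1))]
Numerator: 0.7563·(1 − 8·0.141574 + 7·0.107077) = 0.466615
Denominator: (0.2437)·(0.892923) = 0.217577
L = 0.466615/0.217577 = 2.1446

Final: 2.1446


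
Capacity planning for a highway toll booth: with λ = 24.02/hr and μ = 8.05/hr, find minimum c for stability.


Stability requires cμ > λ ⇔ c > λ/μ.
λ/μ = 24.02/8.05 = 2.9839
Minimum integer c = ⌊2.9839⌋ + 1 = 3
Check: 3·8.05 = 24.15 > 24.02, while 2·8.05 = 16.10 ≤ 24.02

Final: 3 servers


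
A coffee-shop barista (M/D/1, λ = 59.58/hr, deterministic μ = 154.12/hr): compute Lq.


ρ = 59.58/154.12 = 0.3866
M/D/1: Lq = ρ²/(2(1−ρ)) = 0.1494/(2·0.6134) = 0.12181

Final: 0.12181


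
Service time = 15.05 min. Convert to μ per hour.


μ = 1/(service time) in consistent units.
1 hour = 60 min, so μ = 60/15.05 = 3.9867 per hour

Final: 3.9867 /hr


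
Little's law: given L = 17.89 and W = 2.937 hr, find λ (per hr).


λ = L/W = 17.89/2.937 = 6.0912 /hr

Final: 6.0912 /hr


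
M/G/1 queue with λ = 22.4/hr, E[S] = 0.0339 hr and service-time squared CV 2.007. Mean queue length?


ρ = λ·E[S] = 22.4·0.0339 = 0.7594
Lq = ρ²(1+C_s²)/(2(1−ρ)) = 0.5766·(1+2.007)/(2·0.2406)
= 0.5766·3.0070/0.4813 = 3.60272

Final: 3.60272


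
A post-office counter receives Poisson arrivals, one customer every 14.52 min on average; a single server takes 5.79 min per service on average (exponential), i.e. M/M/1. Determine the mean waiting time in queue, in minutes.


λ = 60/14.52 = 4.1322 /hr
μ = 60/5.79 = 10.3627 /hr
ρ = λ/μ = 4.1322/10.3627 = 0.3988
Wq = ρ/(μ−λ) = 0.3988/(10.3627−4.1322) = 0.06400 hr
In minutes: 0.06400·60 = 3.840 min

Final: 3.840 min


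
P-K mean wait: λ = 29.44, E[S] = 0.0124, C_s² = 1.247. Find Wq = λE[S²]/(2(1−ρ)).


ρ = λ·E[S] = 29.44·0.0124 = 0.3651
E[S²] = E[S]²(1+C_s²) = 0.0124²·(1+1.247) = 0.0003455
Wq = λ·E[S²]/(2(1−ρ)) = 29.44·0.0003455/(2·0.6349) = 0.008010 hr

Final: 0.008010 hr


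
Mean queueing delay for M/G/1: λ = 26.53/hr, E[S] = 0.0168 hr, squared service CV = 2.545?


ρ = λ·E[S] = 26.53·0.0168 = 0.4457
E[S²] = E[S]²(1+C_s²) = 0.0168²·(1+2.545) = 0.001001
Wq = λ·E[S²]/(2(1−ρ)) = 26.53·0.001001/(2·0.5543) = 0.02394 hr

Final: 0.02394 hr


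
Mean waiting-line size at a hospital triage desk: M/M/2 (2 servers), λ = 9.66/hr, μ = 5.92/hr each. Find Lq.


a = λ/μ = 1.6318; ρ = a/2 = 0.8159
P₀ = 0.101395
Lq = P₀·a^c·ρ / (c!·(1−ρ)²) = 0.101395·2.66263·0.8159/(2·0.03390)
= 3.24874

Final: 3.24874


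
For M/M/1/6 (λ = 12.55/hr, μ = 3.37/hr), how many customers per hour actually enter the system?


ρ = 3.7240; P_K = (1−ρ)ρ^6/(1−ρ^7) = 0.731548
λ_eff = λ(1 − P_K) = 12.55·(1 − 0.731548) = 12.55·0.268452 = 3.3691 /hr

Final: 3.3691 /hr


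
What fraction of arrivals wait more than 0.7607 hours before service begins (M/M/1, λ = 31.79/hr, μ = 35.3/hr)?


ρ = 31.79/35.3 = 0.9006
P(Wq > t) = ρ·e^{−(μ−λ)t} = 0.9006·e^{−2.6701}
= 0.9006·0.069248 = 0.062363

Final: 0.062363


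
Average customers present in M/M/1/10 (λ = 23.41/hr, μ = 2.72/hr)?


ρ = 23.41/2.72 = 8.6066
L = ρ[1 − (K+1)ρ^K + Kρ^(K+1)] / [(1−ρ)(1−ρ^(K+1))]
Numerator: 8.6066·(1 − 11·2230103897.073689 + 10·19193651555.329060) = 1440794034775.917969
Denominator: (-7.6066)·(-19193651554.329060) = 145998768624.657410
L = 1440794034775.917969/145998768624.657410 = 9.8685

Final: 9.8685


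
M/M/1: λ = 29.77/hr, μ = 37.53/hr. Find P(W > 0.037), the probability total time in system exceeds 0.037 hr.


W ~ Exponential(μ−λ) for M/M/1.
μ − λ = 37.53 − 29.77 = 7.7600
P(W > t) = e^{−(μ−λ)t} = e^{−0.2871} = 0.750422

Final: 0.750422


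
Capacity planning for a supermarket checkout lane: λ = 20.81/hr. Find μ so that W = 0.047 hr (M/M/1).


W = 1/(μ−λ) ⇒ μ − λ = 1/W = 1/0.047 = 21.2766
μ = λ + 1/W = 20.81 + 21.2766 = 42.0866 per hr

Final: 42.0866 /hr


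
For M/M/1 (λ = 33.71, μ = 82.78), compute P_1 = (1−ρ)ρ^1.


ρ = 33.71/82.78 = 0.4072
P_n = (1−ρ)·ρ^n = (1 − 0.4072)·0.4072^1 = 0.5928·0.407224 = 0.241393

Final: 0.241393


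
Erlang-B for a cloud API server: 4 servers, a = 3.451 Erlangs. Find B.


B(c,a) = (a^c/c!) / Σ_{k=0}^{c} a^k/k!
a^4/4! = 5.909743
Σ terms (k=0..4): 1.00000 + 3.45100 + 5.95470 + 6.84989 + 5.90974 = 23.165334
B = 5.909743/23.165334 = 0.255111

Final: 0.255111


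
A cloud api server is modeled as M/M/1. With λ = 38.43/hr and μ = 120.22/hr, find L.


ρ = λ/μ = 38.43/120.22 = 0.3197
L = ρ/(1−ρ) = 0.3197/(1 − 0.3197) = 0.3197/0.6803 = 0.4699

Final: 0.4699


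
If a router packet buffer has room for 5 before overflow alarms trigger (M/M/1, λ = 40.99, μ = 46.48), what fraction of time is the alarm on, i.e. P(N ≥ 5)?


ρ = 40.99/46.48 = 0.8819
P(N ≥ n) = ρ^n = 0.8819^5 = 0.533407

Final: 0.533407


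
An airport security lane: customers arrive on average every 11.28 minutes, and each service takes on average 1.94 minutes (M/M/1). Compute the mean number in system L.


λ = 60/11.28 = 5.3191 /hr
μ = 60/1.94 = 30.9278 /hr
ρ = λ/μ = 5.3191/30.9278 = 0.1720
L = ρ/(1−ρ) = 0.1720/0.8280 = 0.2077

Final: 0.2077


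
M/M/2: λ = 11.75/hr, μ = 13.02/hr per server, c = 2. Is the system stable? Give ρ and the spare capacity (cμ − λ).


Total capacity cμ = 2·13.02 = 26.04/hr
ρ = λ/(cμ) = 11.75/26.04 = 0.4512
Stable ⇔ ρ < 1: YES
Spare capacity = cμ − λ = 26.04 − 11.75 = 14.29/hr

Final: ρ = 0.4512; stable; margin = 14.29/hr


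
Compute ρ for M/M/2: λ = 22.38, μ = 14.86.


ρ = λ/(cμ) = 22.38/(2·14.86) = 22.38/29.72 = 0.7530

Final: 0.7530


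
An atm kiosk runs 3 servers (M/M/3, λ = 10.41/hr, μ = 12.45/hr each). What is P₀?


a = λ/μ = 10.41/12.45 = 0.8361; ρ = a/c = 0.2787
Σ_{k=0}^{2} a^k/k! (terms k=0..2) = 1.00000 + 0.83614 + 0.34957 = 2.18571
Tail: a^3/(3!(1−ρ)) = 0.58458/(6·0.7213) = 0.13508
P₀ = 1/(2.18571 + 0.13508) = 1/2.32079 = 0.430887

Final: 0.430887


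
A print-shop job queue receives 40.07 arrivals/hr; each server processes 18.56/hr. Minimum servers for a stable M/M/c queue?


Stability requires cμ > λ ⇔ c > λ/μ.
λ/μ = 40.07/18.56 = 2.1589
Minimum integer c = ⌊2.1589⌋ + 1 = 3
Check: 3·18.56 = 55.68 > 40.07, while 2·18.56 = 37.12 ≤ 40.07

Final: 3 servers


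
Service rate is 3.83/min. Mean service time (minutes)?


Mean service time = 1/μ = 1/3.83 minute = 0.26110 minute
In minutes: 0.26110 × 1 = 0.2611 min

Final: 0.2611 min


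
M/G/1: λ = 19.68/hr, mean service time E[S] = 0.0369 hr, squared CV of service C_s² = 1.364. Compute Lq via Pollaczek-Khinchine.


ρ = λ·E[S] = 19.68·0.0369 = 0.7262
Lq = ρ²(1+C_s²)/(2(1−ρ)) = 0.5274·(1+1.364)/(2·0.2738)
= 0.5274·2.3640/0.5476 = 2.27653

Final: 2.27653


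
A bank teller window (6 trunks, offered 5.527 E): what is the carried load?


B(6,5.527) = 0.230998 (Erlang-B)
Carried load = a(1 − B) = 5.527·(1 − 0.230998) = 5.527·0.769002 = 4.2503 E

Final: 4.2503 Erlangs


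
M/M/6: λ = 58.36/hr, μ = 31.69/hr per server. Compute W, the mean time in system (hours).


a = 1.8416; ρ = 0.3069; P₀ = 0.158423
Lq = P₀·a^c·ρ/(c!(1−ρ)²) = 0.005484
Wq = Lq/λ = 0.005484/58.36 = 0.00009398 hr
W = Wq + 1/μ = 0.00009398 + 0.03156 = 0.03165 hr

Final: 0.03165 hr


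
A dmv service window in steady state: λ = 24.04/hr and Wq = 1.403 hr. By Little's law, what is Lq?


Lq = λWq = 24.04·1.403 = 33.7281

Final: 33.7281


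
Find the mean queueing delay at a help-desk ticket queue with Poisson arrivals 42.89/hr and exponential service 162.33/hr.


ρ = 42.89/162.33 = 0.2642
Wq = ρ/(μ−λ) = 0.2642/(162.33 − 42.89) = 0.2642/119.44 = 0.002212 hr

Final: 0.002212 hr


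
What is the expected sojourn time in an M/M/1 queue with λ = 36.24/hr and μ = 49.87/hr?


W = 1/(μ−λ) = 1/(49.87 − 36.24) = 1/13.63 = 0.07337 hr

Final: 0.07337 hr


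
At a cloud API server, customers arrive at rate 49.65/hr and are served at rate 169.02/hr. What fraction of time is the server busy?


ρ = λ/μ = 49.65/169.02 = 0.2938

Final: 0.2938


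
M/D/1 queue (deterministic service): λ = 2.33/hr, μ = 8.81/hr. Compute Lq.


ρ = 2.33/8.81 = 0.2645
M/D/1: Lq = ρ²/(2(1−ρ)) = 0.06995/(2·0.7355) = 0.04755

Final: 0.04755


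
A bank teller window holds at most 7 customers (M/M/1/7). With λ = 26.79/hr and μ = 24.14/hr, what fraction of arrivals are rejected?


ρ = λ/μ = 26.79/24.14 = 1.1098
P_K = (1−ρ)ρ^K/(1−ρ^(K+1)) = (-0.1098·2.073233)/(1 − 2.300825)
= -0.227592/-1.300825 = 0.174960

Final: 0.174960


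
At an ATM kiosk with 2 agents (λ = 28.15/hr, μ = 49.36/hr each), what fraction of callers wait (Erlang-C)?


a = λ/μ = 0.5703; ρ = a/2 = 0.2851
P₀ = 0.556239 (from M/M/c formula)
C(c,a) = [a^c/(c!(1−ρ))]·P₀ = [0.32524/(2·0.7149)]·0.556239
= 0.22749·0.556239 = 0.126539

Final: 0.126539


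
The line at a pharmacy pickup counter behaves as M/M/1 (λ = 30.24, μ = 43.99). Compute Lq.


ρ = 30.24/43.99 = 0.6874
Lq = ρ²/(1−ρ) = 0.4726/0.3126 = 1.5118

Final: 1.5118


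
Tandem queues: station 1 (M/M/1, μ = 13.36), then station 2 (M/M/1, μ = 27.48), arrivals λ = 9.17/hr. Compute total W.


Each node sees arrival rate λ = 9.17/hr (tandem ⇒ throughput preserved).
W₁ = 1/(μ₁−λ) = 1/(13.36−9.17) = 0.23866 hr
W₂ = 1/(μ₂−λ) = 1/(27.48−9.17) = 0.05461 hr
W_total = W₁ + W₂ = 0.23866 + 0.05461 = 0.29328 hr

Final: 0.29328 hr


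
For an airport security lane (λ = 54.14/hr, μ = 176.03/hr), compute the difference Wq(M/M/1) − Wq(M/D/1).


ρ = 54.14/176.03 = 0.3076
Wq(M/M/1) = ρ/(μ−λ) = 0.3076/121.89 = 0.002523 hr
Wq(M/D/1) = ρ/(2(μ−λ)) = 0.001262 hr
Savings = 0.002523 − 0.001262 = 0.001262 hr

Final: 0.001262 hr


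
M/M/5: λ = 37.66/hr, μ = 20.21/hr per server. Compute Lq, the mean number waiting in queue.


a = λ/μ = 1.8634; ρ = a/5 = 0.3727
P₀ = 0.154347
Lq = P₀·a^c·ρ / (c!·(1−ρ)²) = 0.154347·22.46829·0.3727/(120·0.39352)
= 0.02737

Final: 0.02737


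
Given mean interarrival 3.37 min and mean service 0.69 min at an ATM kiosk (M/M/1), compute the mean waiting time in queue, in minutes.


λ = 60/3.37 = 17.8042 /hr
μ = 60/0.69 = 86.9565 /hr
ρ = λ/μ = 17.8042/86.9565 = 0.2047
Wq = ρ/(μ−λ) = 0.2047/(86.9565−17.8042) = 0.002961 hr
In minutes: 0.002961·60 = 0.1776 min

Final: 0.1776 min


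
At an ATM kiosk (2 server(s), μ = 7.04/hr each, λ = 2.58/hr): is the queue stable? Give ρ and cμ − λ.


Total capacity cμ = 2·7.04 = 14.08/hr
ρ = λ/(cμ) = 2.58/14.08 = 0.1832
Stable ⇔ ρ < 1: YES
Spare capacity = cμ − λ = 14.08 − 2.58 = 11.50/hr

Final: ρ = 0.1832; stable; margin = 11.50/hr


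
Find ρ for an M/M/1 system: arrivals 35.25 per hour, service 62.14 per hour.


ρ = λ/μ = 35.25/62.14 = 0.5673

Final: 0.5673


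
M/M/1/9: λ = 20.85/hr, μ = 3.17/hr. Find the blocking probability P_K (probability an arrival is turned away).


ρ = λ/μ = 20.85/3.17 = 6.5773
P_K = (1−ρ)ρ^K/(1−ρ^(K+1)) = (-5.5773·23036748.119883)/(1 − 151519305.457272)
= -128482557.337389/-151519304.457272 = 0.847962

Final: 0.847962


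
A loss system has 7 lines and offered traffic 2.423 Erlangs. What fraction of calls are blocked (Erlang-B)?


B(c,a) = (a^c/c!) / Σ_{k=0}^{c} a^k/k!
a^7/7! = 0.097284
Σ terms (k=0..7): 1.00000 + 2.42300 + 2.93546 + 2.37088 + 1.43616 + 0.69596 + 0.28105 + 0.09728 = 11.239800
B = 0.097284/11.239800 = 0.008655

Final: 0.008655


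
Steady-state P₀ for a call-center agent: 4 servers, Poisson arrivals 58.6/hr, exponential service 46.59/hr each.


a = λ/μ = 58.6/46.59 = 1.2578; ρ = a/c = 0.3144
Σ_{k=0}^{3} a^k/k! (terms k=0..3) = 1.00000 + 1.25778 + 0.79101 + 0.33164 = 3.38042
Tail: a^4/(4!(1−ρ)) = 2.50276/(24·0.6856) = 0.15211
P₀ = 1/(3.38042 + 0.15211) = 1/3.53254 = 0.283083

Final: 0.283083
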